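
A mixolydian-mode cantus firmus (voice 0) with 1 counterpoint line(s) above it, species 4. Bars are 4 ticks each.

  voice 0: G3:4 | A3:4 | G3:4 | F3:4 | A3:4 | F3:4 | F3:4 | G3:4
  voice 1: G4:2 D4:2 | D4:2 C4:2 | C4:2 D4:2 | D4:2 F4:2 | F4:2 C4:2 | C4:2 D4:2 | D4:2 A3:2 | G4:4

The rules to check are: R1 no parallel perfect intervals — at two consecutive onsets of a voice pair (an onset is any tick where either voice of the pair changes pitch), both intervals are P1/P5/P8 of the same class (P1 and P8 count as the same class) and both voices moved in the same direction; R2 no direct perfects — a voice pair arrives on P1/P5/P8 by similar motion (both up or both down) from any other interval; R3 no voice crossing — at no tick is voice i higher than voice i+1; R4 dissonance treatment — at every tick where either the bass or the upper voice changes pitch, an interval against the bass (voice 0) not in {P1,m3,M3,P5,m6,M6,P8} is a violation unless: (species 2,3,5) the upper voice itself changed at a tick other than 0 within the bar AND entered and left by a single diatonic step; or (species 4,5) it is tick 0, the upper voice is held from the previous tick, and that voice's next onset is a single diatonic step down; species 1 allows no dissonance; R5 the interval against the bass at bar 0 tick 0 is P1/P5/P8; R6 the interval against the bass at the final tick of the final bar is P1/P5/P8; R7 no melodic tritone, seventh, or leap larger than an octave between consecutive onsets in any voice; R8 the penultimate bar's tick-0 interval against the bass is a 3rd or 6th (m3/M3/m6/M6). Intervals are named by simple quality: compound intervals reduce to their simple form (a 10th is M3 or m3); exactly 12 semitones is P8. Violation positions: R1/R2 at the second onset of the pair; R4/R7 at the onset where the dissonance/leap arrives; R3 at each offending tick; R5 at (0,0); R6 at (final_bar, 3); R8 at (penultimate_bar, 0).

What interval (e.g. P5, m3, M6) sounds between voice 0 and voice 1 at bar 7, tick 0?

P8

voice 0=G3 voice 1=G4 -> P8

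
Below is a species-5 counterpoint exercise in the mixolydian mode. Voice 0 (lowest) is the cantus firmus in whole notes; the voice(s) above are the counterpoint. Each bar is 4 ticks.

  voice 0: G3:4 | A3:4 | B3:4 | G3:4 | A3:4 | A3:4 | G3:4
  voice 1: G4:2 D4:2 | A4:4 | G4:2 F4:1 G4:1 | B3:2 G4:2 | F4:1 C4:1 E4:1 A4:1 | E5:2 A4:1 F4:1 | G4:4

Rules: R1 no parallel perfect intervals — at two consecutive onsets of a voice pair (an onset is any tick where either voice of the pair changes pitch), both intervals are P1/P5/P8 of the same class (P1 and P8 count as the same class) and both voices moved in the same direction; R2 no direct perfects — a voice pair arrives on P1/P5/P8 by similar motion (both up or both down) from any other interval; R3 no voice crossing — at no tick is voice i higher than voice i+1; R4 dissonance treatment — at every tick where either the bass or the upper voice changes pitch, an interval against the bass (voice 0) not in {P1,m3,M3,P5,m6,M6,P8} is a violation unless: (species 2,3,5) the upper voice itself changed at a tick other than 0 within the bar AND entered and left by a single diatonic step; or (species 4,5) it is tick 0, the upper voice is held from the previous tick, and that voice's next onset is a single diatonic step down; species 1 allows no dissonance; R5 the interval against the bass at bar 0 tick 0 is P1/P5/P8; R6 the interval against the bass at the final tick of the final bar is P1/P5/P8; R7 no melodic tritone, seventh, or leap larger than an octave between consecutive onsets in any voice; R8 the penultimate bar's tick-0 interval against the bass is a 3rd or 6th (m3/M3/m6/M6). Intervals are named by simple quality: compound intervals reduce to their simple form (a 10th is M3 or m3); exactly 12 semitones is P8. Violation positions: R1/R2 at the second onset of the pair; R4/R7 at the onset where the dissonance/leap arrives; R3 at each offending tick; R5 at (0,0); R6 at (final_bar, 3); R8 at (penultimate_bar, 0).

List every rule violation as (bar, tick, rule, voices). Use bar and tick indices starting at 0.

bar 0: v0=G3 v1=G4 downbeat P8
bar 1: v0=A3 v1=A4 downbeat P8
bar 2: v0=B3 v1=G4 downbeat m6
bar 3: v0=G3 v1=B3 downbeat M3
bar 4: v0=A3 v1=F4 downbeat m6
bar 5: v0=A3 v1=E5 downbeat P5
bar 6: v0=G3 v1=G4 downbeat P8
  -> R2 @ bar 1 tick 0 v(0, 1): G3/D4 P5 -> A3/A4 P8 similar
  -> R8 @ bar 5 tick 0 v(0, 1): penult P5 not 3rd/6th

(1, 0, R2, (0, 1))
(5, 0, R8, (0, 1))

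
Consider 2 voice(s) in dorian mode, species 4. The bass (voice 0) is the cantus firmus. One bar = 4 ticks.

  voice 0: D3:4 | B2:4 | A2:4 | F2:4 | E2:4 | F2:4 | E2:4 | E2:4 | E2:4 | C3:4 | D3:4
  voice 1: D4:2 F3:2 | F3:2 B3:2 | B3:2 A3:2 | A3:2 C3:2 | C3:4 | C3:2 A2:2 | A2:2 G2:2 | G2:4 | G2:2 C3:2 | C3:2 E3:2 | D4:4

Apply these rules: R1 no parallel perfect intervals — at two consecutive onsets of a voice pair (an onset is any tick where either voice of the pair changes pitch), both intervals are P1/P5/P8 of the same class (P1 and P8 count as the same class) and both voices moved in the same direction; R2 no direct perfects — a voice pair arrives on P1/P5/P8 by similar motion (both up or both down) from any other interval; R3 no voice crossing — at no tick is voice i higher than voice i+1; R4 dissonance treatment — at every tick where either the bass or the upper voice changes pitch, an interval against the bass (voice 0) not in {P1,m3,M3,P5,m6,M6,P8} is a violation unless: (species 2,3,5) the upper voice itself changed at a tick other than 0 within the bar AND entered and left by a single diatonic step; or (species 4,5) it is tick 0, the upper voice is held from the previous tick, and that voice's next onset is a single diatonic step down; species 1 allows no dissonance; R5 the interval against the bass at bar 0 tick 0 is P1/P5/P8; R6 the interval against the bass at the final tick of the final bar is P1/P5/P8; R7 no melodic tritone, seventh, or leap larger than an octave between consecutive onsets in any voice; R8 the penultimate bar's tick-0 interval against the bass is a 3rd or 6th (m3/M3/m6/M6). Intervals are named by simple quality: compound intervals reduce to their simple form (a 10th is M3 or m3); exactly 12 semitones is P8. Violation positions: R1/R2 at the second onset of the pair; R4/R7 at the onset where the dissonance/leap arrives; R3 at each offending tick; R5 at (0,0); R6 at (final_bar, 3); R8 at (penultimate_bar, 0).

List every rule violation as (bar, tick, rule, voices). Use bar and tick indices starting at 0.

(1, 0, R4, (0, 1))
(1, 2, R7, (1,))
(9, 0, R8, (0, 1))
(10, 0, R2, (0, 1))
(10, 0, R7, (1,))

bar 0: v0=D3 v1=D4 downbeat P8
bar 1: v0=B2 v1=F3 downbeat TT
bar 2: v0=A2 v1=B3 downbeat M2
bar 3: v0=F2 v1=A3 downbeat M3
bar 4: v0=E2 v1=C3 downbeat m6
bar 5: v0=F2 v1=C3 downbeat P5
bar 6: v0=E2 v1=A2 downbeat P4
bar 7: v0=E2 v1=G2 downbeat m3
bar 8: v0=E2 v1=G2 downbeat m3
bar 9: v0=C3 v1=C3 downbeat P1
bar 10: v0=D3 v1=D4 downbeat P8
  -> R4 @ bar 1 tick 0 v(0, 1): B2/F3 TT untreated
  -> R7 @ bar 1 tick 2 v(1,): F3->B3 leap 6st
  -> R8 @ bar 9 tick 0 v(0, 1): penult P1 not 3rd/6th
  -> R2 @ bar 10 tick 0 v(0, 1): C3/E3 M3 -> D3/D4 P8 similar
  -> R7 @ bar 10 tick 0 v(1,): E3->D4 leap 10st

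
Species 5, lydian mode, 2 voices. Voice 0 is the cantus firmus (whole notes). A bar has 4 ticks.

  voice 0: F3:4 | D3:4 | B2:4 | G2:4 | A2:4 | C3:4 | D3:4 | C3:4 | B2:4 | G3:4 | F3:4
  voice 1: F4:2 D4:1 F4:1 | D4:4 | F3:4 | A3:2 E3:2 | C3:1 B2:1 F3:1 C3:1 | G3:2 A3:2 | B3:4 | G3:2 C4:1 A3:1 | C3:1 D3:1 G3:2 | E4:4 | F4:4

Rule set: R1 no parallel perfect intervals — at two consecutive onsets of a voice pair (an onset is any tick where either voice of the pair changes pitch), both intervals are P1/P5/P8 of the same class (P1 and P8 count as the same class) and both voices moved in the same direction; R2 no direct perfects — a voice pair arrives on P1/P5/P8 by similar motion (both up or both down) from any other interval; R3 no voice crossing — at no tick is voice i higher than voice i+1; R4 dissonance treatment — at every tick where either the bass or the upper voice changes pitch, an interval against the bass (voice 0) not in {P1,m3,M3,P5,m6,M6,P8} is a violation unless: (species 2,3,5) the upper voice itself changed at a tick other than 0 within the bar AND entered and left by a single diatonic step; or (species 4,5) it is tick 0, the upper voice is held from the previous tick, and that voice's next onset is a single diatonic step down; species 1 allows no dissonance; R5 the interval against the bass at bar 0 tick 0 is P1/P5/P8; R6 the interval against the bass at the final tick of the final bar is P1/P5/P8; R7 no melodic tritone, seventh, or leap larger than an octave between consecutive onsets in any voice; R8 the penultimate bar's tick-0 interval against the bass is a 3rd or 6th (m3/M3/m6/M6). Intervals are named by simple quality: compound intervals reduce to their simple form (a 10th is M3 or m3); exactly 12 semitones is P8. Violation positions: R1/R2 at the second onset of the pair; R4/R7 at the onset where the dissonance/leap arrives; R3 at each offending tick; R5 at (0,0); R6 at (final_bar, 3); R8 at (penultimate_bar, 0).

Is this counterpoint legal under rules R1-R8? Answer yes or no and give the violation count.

bar 0: v0=F3 v1=F4 (P8)
bar 1: v0=D3 v1=D4 (P8)
bar 2: v0=B2 v1=F3 (TT)
bar 3: v0=G2 v1=A3 (M2)
bar 4: v0=A2 v1=C3 (m3)
bar 5: v0=C3 v1=G3 (P5)
bar 6: v0=D3 v1=B3 (M6)
bar 7: v0=C3 v1=G3 (P5)
bar 8: v0=B2 v1=C3 (m2)
bar 9: v0=G3 v1=E4 (M6)
bar 10: v0=F3 v1=F4 (P8)
  R1 @ bar1.0: F3/F4 P8 -> D3/D4 P8 similar
  R4 @ bar2.0: B2/F3 TT untreated
  R4 @ bar3.0: G2/A3 M2 untreated
  R4 @ bar4.1: A2/B2 M2 untreated
  R7 @ bar4.2: B2->F3 leap 6st
  R2 @ bar5.0: A2/C3 m3 -> C3/G3 P5 similar
  R2 @ bar7.0: D3/B3 M6 -> C3/G3 P5 similar
  R4 @ bar8.0: B2/C3 m2 untreated

No (8 violations)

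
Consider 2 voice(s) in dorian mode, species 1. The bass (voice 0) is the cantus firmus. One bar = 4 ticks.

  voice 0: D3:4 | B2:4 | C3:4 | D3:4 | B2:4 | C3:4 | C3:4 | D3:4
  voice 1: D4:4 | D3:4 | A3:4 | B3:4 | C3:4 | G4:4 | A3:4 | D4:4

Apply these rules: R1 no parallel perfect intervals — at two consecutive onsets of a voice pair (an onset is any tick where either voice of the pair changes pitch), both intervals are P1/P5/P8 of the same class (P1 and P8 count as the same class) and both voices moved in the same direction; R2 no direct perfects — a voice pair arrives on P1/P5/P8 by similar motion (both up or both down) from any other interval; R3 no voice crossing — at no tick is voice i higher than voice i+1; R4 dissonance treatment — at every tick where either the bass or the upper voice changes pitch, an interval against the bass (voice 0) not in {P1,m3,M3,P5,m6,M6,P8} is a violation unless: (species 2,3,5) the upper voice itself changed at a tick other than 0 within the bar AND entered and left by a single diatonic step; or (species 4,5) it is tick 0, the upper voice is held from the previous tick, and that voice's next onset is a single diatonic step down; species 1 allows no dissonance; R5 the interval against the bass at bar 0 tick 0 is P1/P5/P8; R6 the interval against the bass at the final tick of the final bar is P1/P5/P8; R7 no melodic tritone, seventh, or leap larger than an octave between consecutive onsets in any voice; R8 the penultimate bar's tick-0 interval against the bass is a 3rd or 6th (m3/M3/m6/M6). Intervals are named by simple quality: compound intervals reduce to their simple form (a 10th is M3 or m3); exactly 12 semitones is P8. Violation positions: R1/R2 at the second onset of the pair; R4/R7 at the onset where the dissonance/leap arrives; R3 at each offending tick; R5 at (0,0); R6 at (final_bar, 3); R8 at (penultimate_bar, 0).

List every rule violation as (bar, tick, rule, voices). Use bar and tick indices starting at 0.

bar 0: v0=D3 v1=D4 downbeat P8
bar 1: v0=B2 v1=D3 downbeat m3
bar 2: v0=C3 v1=A3 downbeat M6
bar 3: v0=D3 v1=B3 downbeat M6
bar 4: v0=B2 v1=C3 downbeat m2
bar 5: v0=C3 v1=G4 downbeat P5
bar 6: v0=C3 v1=A3 downbeat M6
bar 7: v0=D3 v1=D4 downbeat P8
  -> R4 @ bar 4 tick 0 v(0, 1): B2/C3 m2 untreated
  -> R7 @ bar 4 tick 0 v(1,): B3->C3 leap 11st
  -> R2 @ bar 5 tick 0 v(0, 1): B2/C3 m2 -> C3/G4 P5 similar
  -> R7 @ bar 5 tick 0 v(1,): C3->G4 leap 19st
  -> R7 @ bar 6 tick 0 v(1,): G4->A3 leap 10st
  -> R2 @ bar 7 tick 0 v(0, 1): C3/A3 M6 -> D3/D4 P8 similar

(4, 0, R4, (0, 1))
(4, 0, R7, (1,))
(5, 0, R2, (0, 1))
(5, 0, R7, (1,))
(6, 0, R7, (1,))
(7, 0, R2, (0, 1))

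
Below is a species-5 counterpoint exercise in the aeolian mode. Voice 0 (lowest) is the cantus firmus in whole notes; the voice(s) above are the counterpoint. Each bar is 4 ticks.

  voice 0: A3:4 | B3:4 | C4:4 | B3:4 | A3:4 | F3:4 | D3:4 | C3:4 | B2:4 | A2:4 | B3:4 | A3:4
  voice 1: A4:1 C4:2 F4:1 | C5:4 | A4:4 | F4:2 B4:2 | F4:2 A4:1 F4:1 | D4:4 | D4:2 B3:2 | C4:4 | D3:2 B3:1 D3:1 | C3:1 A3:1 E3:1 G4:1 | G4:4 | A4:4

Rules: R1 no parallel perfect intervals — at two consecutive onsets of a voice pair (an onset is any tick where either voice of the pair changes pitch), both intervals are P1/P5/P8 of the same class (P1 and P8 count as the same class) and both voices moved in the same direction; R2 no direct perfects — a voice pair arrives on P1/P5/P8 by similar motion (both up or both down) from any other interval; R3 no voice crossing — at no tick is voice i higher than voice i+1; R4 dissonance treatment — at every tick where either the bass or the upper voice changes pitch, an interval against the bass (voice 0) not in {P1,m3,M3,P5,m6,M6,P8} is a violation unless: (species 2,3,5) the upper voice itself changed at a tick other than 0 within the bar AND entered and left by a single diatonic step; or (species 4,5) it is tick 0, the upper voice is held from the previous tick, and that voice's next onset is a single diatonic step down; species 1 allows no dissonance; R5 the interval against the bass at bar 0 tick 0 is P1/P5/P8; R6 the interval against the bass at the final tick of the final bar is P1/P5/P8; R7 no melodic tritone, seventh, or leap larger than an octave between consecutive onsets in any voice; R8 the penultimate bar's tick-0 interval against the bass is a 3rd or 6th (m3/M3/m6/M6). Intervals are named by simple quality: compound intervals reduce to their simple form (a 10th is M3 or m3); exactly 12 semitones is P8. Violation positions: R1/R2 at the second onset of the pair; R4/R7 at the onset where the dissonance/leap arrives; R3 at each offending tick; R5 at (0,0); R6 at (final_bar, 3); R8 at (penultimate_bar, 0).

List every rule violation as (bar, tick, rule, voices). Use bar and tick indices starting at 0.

bar 0: v0=A3 v1=A4 downbeat P8
bar 1: v0=B3 v1=C5 downbeat m2
bar 2: v0=C4 v1=A4 downbeat M6
bar 3: v0=B3 v1=F4 downbeat TT
bar 4: v0=A3 v1=F4 downbeat m6
bar 5: v0=F3 v1=D4 downbeat M6
bar 6: v0=D3 v1=D4 downbeat P8
bar 7: v0=C3 v1=C4 downbeat P8
bar 8: v0=B2 v1=D3 downbeat m3
bar 9: v0=A2 v1=C3 downbeat m3
bar 10: v0=B3 v1=G4 downbeat m6
bar 11: v0=A3 v1=A4 downbeat P8
  -> R4 @ bar 1 tick 0 v(0, 1): B3/C5 m2 untreated
  -> R4 @ bar 3 tick 0 v(0, 1): B3/F4 TT untreated
  -> R7 @ bar 3 tick 2 v(1,): F4->B4 leap 6st
  -> R7 @ bar 4 tick 0 v(1,): B4->F4 leap 6st
  -> R7 @ bar 8 tick 0 v(1,): C4->D3 leap 10st
  -> R4 @ bar 9 tick 3 v(0, 1): A2/G4 m7 untreated
  -> R7 @ bar 9 tick 3 v(1,): E3->G4 leap 15st
  -> R7 @ bar 10 tick 0 v(0,): A2->B3 leap 14st

(1, 0, R4, (0, 1))
(3, 0, R4, (0, 1))
(3, 2, R7, (1,))
(4, 0, R7, (1,))
(8, 0, R7, (1,))
(9, 3, R4, (0, 1))
(9, 3, R7, (1,))
(10, 0, R7, (0,))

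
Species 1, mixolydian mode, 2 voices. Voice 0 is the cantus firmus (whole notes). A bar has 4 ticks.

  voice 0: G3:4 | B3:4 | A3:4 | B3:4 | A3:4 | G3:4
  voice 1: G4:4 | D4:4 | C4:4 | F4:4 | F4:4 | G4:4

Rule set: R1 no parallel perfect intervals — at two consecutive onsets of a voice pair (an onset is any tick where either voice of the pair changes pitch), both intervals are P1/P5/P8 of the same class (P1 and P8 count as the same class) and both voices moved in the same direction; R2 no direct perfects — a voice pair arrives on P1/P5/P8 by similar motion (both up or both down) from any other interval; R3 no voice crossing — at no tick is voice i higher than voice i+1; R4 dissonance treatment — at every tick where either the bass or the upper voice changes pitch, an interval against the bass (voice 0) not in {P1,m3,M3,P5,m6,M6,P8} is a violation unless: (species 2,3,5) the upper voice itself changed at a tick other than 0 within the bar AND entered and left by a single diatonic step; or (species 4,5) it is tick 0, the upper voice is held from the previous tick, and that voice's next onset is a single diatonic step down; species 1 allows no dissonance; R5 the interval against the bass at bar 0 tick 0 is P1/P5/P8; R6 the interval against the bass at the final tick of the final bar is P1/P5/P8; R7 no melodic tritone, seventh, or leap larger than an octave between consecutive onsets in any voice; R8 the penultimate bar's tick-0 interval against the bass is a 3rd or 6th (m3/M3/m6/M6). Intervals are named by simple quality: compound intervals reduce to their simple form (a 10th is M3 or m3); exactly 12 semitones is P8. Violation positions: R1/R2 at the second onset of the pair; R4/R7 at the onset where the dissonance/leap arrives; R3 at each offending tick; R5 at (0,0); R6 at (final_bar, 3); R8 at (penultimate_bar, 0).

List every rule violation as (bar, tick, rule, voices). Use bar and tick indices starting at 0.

(3, 0, R4, (0, 1))

bar 0: v0=G3 v1=G4 downbeat P8
bar 1: v0=B3 v1=D4 downbeat m3
bar 2: v0=A3 v1=C4 downbeat m3
bar 3: v0=B3 v1=F4 downbeat TT
bar 4: v0=A3 v1=F4 downbeat m6
bar 5: v0=G3 v1=G4 downbeat P8
  -> R4 @ bar 3 tick 0 v(0, 1): B3/F4 TT untreated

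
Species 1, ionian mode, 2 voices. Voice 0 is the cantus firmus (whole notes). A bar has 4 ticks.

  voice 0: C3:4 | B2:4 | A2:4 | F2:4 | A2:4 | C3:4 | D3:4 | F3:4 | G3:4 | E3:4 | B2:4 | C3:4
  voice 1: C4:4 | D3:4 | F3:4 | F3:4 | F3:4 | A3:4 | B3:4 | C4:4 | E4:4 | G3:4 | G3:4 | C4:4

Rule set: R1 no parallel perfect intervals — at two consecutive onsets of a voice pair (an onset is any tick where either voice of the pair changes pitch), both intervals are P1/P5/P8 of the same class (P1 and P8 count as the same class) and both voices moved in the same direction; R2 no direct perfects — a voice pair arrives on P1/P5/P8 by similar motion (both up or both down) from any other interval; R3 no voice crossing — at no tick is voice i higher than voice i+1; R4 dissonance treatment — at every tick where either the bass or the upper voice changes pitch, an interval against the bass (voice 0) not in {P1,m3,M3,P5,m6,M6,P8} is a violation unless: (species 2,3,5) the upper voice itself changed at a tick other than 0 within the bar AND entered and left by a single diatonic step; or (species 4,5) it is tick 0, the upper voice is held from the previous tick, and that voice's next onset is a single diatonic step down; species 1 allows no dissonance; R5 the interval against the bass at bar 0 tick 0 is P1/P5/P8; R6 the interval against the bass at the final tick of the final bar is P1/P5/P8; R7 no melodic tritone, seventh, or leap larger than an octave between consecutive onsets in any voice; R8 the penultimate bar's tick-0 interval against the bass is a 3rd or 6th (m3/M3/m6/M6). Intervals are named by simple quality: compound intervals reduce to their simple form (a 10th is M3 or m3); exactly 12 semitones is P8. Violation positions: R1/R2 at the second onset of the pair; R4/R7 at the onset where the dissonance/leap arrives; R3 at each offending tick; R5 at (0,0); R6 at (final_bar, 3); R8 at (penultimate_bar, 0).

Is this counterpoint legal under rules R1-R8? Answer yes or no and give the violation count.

No (3 violations)

bar 0: v0=C3 v1=C4 (P8)
bar 1: v0=B2 v1=D3 (m3)
bar 2: v0=A2 v1=F3 (m6)
bar 3: v0=F2 v1=F3 (P8)
bar 4: v0=A2 v1=F3 (m6)
bar 5: v0=C3 v1=A3 (M6)
bar 6: v0=D3 v1=B3 (M6)
bar 7: v0=F3 v1=C4 (P5)
bar 8: v0=G3 v1=E4 (M6)
bar 9: v0=E3 v1=G3 (m3)
bar 10: v0=B2 v1=G3 (m6)
bar 11: v0=C3 v1=C4 (P8)
  R7 @ bar1.0: C4->D3 leap 10st
  R2 @ bar7.0: D3/B3 M6 -> F3/C4 P5 similar
  R2 @ bar11.0: B2/G3 m6 -> C3/C4 P8 similar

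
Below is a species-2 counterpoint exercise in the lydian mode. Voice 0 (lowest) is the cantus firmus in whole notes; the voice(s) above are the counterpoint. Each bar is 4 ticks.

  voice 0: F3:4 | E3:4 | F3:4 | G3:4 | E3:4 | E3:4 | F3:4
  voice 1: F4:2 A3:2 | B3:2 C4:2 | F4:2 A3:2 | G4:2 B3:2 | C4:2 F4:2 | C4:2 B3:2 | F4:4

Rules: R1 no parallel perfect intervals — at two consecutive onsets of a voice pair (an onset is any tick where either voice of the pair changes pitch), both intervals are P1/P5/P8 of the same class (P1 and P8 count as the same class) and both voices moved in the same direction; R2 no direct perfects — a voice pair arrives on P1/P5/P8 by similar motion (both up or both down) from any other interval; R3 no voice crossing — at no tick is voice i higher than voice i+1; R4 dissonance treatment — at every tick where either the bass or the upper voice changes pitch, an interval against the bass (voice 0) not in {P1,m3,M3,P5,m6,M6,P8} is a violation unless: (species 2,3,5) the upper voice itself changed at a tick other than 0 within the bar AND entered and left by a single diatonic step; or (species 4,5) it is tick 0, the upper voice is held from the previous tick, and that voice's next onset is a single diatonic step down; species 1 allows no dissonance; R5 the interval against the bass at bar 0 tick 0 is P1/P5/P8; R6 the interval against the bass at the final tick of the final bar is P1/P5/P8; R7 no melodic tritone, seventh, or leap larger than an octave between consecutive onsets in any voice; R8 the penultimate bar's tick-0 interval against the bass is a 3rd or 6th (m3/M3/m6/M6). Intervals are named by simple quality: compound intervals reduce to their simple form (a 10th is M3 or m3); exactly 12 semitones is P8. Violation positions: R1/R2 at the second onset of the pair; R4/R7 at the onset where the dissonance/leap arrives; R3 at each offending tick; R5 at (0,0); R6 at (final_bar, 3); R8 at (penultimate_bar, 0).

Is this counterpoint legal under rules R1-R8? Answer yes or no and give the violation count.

No (6 violations)

bar 0: v0=F3 v1=F4 (P8)
bar 1: v0=E3 v1=B3 (P5)
bar 2: v0=F3 v1=F4 (P8)
bar 3: v0=G3 v1=G4 (P8)
bar 4: v0=E3 v1=C4 (m6)
bar 5: v0=E3 v1=C4 (m6)
bar 6: v0=F3 v1=F4 (P8)
  R2 @ bar2.0: E3/C4 m6 -> F3/F4 P8 similar
  R2 @ bar3.0: F3/A3 M3 -> G3/G4 P8 similar
  R7 @ bar3.0: A3->G4 leap 10st
  R4 @ bar4.2: E3/F4 m2 untreated
  R2 @ bar6.0: E3/B3 P5 -> F3/F4 P8 similar
  R7 @ bar6.0: B3->F4 leap 6st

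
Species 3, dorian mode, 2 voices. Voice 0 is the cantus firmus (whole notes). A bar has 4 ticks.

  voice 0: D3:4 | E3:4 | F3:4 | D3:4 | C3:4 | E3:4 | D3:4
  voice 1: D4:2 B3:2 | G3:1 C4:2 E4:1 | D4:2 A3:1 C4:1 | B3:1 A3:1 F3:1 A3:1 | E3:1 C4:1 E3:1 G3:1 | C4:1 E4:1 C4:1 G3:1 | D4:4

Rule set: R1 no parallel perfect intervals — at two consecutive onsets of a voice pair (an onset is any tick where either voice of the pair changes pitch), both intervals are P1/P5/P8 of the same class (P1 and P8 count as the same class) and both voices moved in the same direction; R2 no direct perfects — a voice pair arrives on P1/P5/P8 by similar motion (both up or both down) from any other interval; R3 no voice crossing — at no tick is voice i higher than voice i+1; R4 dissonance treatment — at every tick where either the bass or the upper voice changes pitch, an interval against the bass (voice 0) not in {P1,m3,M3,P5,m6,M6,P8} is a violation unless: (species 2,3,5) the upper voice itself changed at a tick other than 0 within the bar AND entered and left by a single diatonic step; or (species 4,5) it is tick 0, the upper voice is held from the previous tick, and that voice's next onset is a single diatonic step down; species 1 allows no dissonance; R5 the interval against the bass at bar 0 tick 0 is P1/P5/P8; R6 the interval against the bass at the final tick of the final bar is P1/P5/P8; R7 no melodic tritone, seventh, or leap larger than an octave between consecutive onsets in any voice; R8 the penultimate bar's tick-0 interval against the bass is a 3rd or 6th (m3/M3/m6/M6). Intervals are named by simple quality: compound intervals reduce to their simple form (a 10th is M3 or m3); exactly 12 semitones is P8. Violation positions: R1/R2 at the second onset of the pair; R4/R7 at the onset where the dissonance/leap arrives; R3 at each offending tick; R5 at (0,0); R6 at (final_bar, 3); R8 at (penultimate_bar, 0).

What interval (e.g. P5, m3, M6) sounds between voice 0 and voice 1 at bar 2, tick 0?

voice 0=F3 voice 1=D4 -> M6

M6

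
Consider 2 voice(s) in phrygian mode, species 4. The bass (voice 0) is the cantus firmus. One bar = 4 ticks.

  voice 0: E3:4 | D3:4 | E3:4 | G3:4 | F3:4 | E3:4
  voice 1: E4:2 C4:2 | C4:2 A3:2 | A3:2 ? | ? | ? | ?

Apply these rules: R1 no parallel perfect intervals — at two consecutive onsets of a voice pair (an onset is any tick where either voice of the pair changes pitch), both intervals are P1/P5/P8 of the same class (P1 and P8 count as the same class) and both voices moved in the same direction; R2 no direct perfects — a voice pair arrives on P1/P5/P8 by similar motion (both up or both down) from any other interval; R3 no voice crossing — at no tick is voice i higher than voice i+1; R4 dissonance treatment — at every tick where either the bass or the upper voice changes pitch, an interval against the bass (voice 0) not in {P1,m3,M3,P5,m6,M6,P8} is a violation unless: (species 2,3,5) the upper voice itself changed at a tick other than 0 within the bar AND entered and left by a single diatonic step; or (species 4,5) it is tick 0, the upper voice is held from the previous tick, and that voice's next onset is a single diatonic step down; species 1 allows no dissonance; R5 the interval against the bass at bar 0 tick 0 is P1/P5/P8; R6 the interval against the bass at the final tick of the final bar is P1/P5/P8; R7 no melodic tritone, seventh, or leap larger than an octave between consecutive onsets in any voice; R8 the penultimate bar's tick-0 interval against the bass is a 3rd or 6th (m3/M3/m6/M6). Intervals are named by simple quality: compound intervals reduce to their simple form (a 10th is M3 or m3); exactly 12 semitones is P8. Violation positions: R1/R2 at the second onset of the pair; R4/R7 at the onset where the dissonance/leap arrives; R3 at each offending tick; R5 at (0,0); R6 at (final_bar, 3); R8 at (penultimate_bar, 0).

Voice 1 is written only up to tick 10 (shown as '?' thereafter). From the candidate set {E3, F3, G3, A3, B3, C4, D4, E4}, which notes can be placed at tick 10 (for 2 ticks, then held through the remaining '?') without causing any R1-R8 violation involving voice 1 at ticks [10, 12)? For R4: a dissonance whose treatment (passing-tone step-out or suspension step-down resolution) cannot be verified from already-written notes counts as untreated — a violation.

E3: legal
F3: violates R4
G3: legal
A3: legal
B3: legal
C4: legal
D4: violates R4
E4: legal

{A3, B3, C4, E3, E4, G3}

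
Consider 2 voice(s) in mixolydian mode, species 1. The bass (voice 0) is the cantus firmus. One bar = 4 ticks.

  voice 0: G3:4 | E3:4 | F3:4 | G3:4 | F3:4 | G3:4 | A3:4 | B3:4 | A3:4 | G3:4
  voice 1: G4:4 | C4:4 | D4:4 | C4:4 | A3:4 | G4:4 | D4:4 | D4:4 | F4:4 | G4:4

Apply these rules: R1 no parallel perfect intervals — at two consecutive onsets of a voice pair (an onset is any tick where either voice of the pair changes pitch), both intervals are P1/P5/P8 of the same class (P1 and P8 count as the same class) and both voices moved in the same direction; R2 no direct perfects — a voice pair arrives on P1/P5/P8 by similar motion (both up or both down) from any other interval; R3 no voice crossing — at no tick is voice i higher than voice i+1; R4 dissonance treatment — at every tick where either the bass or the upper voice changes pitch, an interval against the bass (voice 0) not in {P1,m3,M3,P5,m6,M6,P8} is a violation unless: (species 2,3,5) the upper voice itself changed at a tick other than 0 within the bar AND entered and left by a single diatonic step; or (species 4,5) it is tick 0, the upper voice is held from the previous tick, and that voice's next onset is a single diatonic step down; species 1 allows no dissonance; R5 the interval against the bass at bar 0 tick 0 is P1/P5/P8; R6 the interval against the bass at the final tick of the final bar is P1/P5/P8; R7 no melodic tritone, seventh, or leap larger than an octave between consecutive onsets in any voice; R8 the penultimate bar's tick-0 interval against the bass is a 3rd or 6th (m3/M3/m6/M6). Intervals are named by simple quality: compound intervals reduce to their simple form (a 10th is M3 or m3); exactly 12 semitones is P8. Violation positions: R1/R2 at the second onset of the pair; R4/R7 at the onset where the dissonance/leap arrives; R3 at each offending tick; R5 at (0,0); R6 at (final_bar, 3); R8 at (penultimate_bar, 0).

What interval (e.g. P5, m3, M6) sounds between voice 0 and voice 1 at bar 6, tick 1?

voice 0=A3 voice 1=D4 -> P4

P4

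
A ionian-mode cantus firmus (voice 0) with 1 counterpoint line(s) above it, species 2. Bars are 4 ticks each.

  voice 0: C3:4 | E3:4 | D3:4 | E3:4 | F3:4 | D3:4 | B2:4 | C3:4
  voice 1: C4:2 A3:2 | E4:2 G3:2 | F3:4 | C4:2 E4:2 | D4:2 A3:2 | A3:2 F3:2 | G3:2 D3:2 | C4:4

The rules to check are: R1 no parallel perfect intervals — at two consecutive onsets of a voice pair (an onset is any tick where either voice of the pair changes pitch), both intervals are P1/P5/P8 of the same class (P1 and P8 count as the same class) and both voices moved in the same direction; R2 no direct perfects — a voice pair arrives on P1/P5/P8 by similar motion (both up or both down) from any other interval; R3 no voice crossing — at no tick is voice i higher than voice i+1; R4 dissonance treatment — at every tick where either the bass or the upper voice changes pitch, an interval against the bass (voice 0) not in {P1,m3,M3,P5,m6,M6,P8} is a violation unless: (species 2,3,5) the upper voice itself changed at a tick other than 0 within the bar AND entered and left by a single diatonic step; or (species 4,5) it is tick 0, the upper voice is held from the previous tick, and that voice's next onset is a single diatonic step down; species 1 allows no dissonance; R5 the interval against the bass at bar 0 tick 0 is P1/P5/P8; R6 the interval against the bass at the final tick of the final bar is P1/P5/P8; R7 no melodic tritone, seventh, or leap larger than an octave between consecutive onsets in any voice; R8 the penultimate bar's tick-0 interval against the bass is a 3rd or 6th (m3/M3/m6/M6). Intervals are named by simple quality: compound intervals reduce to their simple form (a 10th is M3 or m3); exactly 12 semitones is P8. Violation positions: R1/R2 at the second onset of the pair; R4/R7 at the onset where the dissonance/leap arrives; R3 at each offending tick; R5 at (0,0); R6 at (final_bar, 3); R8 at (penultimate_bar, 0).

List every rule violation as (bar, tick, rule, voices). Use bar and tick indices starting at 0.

(1, 0, R2, (0, 1))
(7, 0, R2, (0, 1))
(7, 0, R7, (1,))

bar 0: v0=C3 v1=C4 downbeat P8
bar 1: v0=E3 v1=E4 downbeat P8
bar 2: v0=D3 v1=F3 downbeat m3
bar 3: v0=E3 v1=C4 downbeat m6
bar 4: v0=F3 v1=D4 downbeat M6
bar 5: v0=D3 v1=A3 downbeat P5
bar 6: v0=B2 v1=G3 downbeat m6
bar 7: v0=C3 v1=C4 downbeat P8
  -> R2 @ bar 1 tick 0 v(0, 1): C3/A3 M6 -> E3/E4 P8 similar
  -> R2 @ bar 7 tick 0 v(0, 1): B2/D3 m3 -> C3/C4 P8 similar
  -> R7 @ bar 7 tick 0 v(1,): D3->C4 leap 10st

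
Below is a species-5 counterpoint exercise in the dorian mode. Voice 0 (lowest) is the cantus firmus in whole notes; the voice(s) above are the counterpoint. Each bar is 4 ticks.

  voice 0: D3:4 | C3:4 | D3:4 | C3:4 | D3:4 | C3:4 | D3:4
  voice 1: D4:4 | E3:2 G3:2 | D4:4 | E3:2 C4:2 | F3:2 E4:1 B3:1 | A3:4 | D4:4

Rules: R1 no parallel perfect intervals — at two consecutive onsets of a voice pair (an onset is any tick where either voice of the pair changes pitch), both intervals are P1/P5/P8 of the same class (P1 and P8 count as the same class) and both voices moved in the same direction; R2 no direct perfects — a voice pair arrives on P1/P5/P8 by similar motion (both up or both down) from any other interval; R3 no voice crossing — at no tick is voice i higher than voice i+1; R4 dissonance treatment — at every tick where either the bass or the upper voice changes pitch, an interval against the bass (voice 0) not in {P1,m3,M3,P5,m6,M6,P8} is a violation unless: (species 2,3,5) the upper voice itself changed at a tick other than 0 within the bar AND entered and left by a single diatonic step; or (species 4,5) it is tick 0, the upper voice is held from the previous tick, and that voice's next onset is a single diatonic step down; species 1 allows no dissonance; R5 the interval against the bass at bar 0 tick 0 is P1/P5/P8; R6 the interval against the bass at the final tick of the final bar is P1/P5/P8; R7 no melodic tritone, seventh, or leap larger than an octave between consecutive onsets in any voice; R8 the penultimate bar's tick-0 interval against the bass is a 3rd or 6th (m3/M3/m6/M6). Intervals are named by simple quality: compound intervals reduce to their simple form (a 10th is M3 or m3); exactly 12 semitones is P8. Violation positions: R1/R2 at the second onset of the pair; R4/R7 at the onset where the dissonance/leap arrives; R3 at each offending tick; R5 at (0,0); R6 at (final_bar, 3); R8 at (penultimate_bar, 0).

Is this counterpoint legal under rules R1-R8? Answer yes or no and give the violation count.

bar 0: v0=D3 v1=D4 (P8)
bar 1: v0=C3 v1=E3 (M3)
bar 2: v0=D3 v1=D4 (P8)
bar 3: v0=C3 v1=E3 (M3)
bar 4: v0=D3 v1=F3 (m3)
bar 5: v0=C3 v1=A3 (M6)
bar 6: v0=D3 v1=D4 (P8)
  R7 @ bar1.0: D4->E3 leap 10st
  R2 @ bar2.0: C3/G3 P5 -> D3/D4 P8 similar
  R7 @ bar3.0: D4->E3 leap 10st
  R4 @ bar4.2: D3/E4 M2 untreated
  R7 @ bar4.2: F3->E4 leap 11st
  R2 @ bar6.0: C3/A3 M6 -> D3/D4 P8 similar

No (6 violations)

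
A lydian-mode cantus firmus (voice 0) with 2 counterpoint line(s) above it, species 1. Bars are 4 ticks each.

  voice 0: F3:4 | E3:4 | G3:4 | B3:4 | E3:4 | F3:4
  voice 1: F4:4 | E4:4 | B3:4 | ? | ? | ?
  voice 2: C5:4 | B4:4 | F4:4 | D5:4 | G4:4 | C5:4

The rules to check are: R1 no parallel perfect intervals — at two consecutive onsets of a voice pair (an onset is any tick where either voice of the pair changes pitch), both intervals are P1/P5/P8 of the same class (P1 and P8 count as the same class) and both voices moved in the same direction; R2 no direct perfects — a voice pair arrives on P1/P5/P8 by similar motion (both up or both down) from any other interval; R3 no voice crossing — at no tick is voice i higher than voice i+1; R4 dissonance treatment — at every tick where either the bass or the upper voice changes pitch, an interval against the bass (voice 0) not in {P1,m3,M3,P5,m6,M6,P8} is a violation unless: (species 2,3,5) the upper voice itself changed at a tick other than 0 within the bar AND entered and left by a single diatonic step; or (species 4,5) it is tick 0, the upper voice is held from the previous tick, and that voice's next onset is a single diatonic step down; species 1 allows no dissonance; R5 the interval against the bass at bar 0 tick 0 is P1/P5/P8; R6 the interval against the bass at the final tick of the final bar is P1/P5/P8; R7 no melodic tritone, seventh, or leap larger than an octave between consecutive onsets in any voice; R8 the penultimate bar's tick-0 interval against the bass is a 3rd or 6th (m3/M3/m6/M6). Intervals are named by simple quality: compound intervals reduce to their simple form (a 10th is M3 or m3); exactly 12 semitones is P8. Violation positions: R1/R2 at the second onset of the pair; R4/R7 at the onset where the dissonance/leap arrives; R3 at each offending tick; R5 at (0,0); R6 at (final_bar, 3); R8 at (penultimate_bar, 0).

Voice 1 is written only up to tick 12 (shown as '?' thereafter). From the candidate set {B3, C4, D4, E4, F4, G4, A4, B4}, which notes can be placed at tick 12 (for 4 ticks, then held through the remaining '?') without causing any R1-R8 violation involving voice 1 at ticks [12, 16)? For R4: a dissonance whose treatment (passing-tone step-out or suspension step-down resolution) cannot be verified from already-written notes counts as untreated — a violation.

B3: legal
C4: violates R4
D4: violates R2
E4: violates R4
F4: violates R4,R7
G4: violates R2
A4: violates R4,R7
B4: violates R2

{B3}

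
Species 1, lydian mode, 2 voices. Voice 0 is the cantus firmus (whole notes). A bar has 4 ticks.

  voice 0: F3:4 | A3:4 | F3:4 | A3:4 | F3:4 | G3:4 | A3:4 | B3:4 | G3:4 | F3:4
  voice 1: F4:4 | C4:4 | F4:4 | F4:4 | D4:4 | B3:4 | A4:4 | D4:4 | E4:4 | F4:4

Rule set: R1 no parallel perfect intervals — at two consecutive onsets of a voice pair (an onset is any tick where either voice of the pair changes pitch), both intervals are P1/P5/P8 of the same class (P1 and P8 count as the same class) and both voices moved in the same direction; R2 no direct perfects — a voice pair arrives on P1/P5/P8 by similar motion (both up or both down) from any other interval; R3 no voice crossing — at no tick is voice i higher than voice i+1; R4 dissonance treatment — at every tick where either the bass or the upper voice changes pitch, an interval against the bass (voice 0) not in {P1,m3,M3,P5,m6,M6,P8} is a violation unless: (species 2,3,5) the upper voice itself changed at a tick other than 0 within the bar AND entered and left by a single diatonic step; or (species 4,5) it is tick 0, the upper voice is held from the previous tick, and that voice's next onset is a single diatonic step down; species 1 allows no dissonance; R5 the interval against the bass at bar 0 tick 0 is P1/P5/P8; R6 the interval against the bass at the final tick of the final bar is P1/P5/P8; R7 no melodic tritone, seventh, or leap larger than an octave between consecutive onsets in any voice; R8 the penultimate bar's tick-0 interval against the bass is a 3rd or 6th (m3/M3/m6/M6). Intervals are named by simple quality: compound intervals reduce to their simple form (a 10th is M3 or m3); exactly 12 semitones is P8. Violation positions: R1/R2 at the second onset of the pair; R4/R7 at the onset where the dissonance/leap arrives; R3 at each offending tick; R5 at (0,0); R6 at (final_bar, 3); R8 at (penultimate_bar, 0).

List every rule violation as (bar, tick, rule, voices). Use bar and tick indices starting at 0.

(6, 0, R2, (0, 1))
(6, 0, R7, (1,))

bar 0: v0=F3 v1=F4 downbeat P8
bar 1: v0=A3 v1=C4 downbeat m3
bar 2: v0=F3 v1=F4 downbeat P8
bar 3: v0=A3 v1=F4 downbeat m6
bar 4: v0=F3 v1=D4 downbeat M6
bar 5: v0=G3 v1=B3 downbeat M3
bar 6: v0=A3 v1=A4 downbeat P8
bar 7: v0=B3 v1=D4 downbeat m3
bar 8: v0=G3 v1=E4 downbeat M6
bar 9: v0=F3 v1=F4 downbeat P8
  -> R2 @ bar 6 tick 0 v(0, 1): G3/B3 M3 -> A3/A4 P8 similar
  -> R7 @ bar 6 tick 0 v(1,): B3->A4 leap 10st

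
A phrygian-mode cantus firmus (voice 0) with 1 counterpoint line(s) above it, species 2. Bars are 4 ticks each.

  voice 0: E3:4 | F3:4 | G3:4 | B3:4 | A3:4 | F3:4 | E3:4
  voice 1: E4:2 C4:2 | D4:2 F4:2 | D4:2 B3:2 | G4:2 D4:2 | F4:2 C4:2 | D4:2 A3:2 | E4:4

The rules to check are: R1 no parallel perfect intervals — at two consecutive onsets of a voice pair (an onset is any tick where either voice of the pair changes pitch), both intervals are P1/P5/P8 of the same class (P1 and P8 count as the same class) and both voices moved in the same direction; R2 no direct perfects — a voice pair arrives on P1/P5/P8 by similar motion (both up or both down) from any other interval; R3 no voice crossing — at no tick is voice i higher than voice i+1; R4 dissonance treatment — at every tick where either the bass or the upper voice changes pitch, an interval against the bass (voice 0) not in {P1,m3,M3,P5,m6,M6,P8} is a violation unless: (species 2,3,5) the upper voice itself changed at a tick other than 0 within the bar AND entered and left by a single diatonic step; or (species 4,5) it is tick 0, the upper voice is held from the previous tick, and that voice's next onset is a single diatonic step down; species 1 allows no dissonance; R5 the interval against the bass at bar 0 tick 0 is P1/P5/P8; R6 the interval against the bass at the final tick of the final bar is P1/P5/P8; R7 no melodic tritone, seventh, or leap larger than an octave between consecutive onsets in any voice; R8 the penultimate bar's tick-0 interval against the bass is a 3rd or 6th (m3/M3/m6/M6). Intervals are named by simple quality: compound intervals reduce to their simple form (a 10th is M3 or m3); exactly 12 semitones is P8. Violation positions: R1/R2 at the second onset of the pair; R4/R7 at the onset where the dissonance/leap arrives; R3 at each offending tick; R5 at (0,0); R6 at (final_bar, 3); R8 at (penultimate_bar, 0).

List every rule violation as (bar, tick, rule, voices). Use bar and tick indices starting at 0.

bar 0: v0=E3 v1=E4 downbeat P8
bar 1: v0=F3 v1=D4 downbeat M6
bar 2: v0=G3 v1=D4 downbeat P5
bar 3: v0=B3 v1=G4 downbeat m6
bar 4: v0=A3 v1=F4 downbeat m6
bar 5: v0=F3 v1=D4 downbeat M6
bar 6: v0=E3 v1=E4 downbeat P8

No violations across 7 bars (E3..E3 vs E4..E4).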